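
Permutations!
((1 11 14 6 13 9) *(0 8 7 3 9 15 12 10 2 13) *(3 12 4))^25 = ((0 8 7 12 10 2 13 15 4 3 9 1 11 14 6))^25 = (0 9 2)(1 13 8)(3 10 6)(4 12 14)(7 11 15)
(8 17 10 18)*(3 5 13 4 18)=(3 5 13 4 18 8 17 10)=[0, 1, 2, 5, 18, 13, 6, 7, 17, 9, 3, 11, 12, 4, 14, 15, 16, 10, 8]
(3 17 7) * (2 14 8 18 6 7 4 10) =(2 14 8 18 6 7 3 17 4 10) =[0, 1, 14, 17, 10, 5, 7, 3, 18, 9, 2, 11, 12, 13, 8, 15, 16, 4, 6]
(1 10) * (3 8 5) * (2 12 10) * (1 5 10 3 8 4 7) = (1 2 12 3 4 7)(5 8 10) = [0, 2, 12, 4, 7, 8, 6, 1, 10, 9, 5, 11, 3]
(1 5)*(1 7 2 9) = (1 5 7 2 9) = [0, 5, 9, 3, 4, 7, 6, 2, 8, 1]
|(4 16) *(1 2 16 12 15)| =|(1 2 16 4 12 15)| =6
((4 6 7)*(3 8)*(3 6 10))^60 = (10) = ((3 8 6 7 4 10))^60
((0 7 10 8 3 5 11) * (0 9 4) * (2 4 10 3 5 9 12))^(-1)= (0 4 2 12 11 5 8 10 9 3 7)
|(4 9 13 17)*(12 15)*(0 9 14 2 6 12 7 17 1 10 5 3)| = |(0 9 13 1 10 5 3)(2 6 12 15 7 17 4 14)| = 56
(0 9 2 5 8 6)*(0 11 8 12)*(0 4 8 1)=(0 9 2 5 12 4 8 6 11 1)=[9, 0, 5, 3, 8, 12, 11, 7, 6, 2, 10, 1, 4]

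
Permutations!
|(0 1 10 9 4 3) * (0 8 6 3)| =|(0 1 10 9 4)(3 8 6)| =15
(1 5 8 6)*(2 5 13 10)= [0, 13, 5, 3, 4, 8, 1, 7, 6, 9, 2, 11, 12, 10]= (1 13 10 2 5 8 6)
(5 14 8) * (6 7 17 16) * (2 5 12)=(2 5 14 8 12)(6 7 17 16)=[0, 1, 5, 3, 4, 14, 7, 17, 12, 9, 10, 11, 2, 13, 8, 15, 6, 16]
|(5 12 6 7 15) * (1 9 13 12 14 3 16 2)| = |(1 9 13 12 6 7 15 5 14 3 16 2)| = 12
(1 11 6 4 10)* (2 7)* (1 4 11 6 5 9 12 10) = [0, 6, 7, 3, 1, 9, 11, 2, 8, 12, 4, 5, 10] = (1 6 11 5 9 12 10 4)(2 7)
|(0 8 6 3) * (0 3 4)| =4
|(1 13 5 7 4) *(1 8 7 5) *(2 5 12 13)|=15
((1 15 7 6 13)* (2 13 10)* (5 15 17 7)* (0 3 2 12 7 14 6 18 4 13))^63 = ((0 3 2)(1 17 14 6 10 12 7 18 4 13)(5 15))^63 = (1 6 7 13 14 12 4 17 10 18)(5 15)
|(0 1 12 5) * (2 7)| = |(0 1 12 5)(2 7)| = 4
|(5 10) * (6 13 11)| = 6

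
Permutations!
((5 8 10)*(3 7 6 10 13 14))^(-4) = ((3 7 6 10 5 8 13 14))^(-4) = (3 5)(6 13)(7 8)(10 14)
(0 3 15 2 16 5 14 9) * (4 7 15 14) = (0 3 14 9)(2 16 5 4 7 15) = [3, 1, 16, 14, 7, 4, 6, 15, 8, 0, 10, 11, 12, 13, 9, 2, 5]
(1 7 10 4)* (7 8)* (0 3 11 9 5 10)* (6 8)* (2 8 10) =(0 3 11 9 5 2 8 7)(1 6 10 4) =[3, 6, 8, 11, 1, 2, 10, 0, 7, 5, 4, 9]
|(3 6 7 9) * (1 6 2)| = 6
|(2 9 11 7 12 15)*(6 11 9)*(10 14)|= 6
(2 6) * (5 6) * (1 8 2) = (1 8 2 5 6) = [0, 8, 5, 3, 4, 6, 1, 7, 2]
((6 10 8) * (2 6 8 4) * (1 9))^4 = (10) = ((1 9)(2 6 10 4))^4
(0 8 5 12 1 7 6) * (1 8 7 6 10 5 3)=(0 7 10 5 12 8 3 1 6)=[7, 6, 2, 1, 4, 12, 0, 10, 3, 9, 5, 11, 8]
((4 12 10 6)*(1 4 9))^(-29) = (1 4 12 10 6 9)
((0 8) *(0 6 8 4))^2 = ((0 4)(6 8))^2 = (8)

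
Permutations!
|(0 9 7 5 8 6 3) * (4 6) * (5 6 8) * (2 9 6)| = |(0 6 3)(2 9 7)(4 8)| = 6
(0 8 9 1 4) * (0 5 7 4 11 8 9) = (0 9 1 11 8)(4 5 7) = [9, 11, 2, 3, 5, 7, 6, 4, 0, 1, 10, 8]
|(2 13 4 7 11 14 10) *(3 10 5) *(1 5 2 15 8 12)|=|(1 5 3 10 15 8 12)(2 13 4 7 11 14)|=42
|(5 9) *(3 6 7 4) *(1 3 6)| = 6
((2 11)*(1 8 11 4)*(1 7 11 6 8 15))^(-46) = ((1 15)(2 4 7 11)(6 8))^(-46) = (15)(2 7)(4 11)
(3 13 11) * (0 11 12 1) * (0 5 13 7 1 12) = [11, 5, 2, 7, 4, 13, 6, 1, 8, 9, 10, 3, 12, 0] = (0 11 3 7 1 5 13)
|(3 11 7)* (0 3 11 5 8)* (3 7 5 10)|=10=|(0 7 11 5 8)(3 10)|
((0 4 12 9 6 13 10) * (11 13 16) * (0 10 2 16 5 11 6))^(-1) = ((0 4 12 9)(2 16 6 5 11 13))^(-1) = (0 9 12 4)(2 13 11 5 6 16)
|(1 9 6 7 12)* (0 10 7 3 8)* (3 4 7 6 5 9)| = 18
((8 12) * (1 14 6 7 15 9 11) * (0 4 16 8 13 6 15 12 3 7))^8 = ((0 4 16 8 3 7 12 13 6)(1 14 15 9 11))^8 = (0 6 13 12 7 3 8 16 4)(1 9 14 11 15)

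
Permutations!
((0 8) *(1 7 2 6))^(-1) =((0 8)(1 7 2 6))^(-1) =(0 8)(1 6 2 7)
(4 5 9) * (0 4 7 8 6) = (0 4 5 9 7 8 6) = [4, 1, 2, 3, 5, 9, 0, 8, 6, 7]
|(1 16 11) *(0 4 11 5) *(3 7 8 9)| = 12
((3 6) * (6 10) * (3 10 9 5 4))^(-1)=(3 4 5 9)(6 10)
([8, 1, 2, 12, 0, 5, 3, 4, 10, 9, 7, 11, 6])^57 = (12)(0 10 4 8 7)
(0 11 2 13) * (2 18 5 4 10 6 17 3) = (0 11 18 5 4 10 6 17 3 2 13) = [11, 1, 13, 2, 10, 4, 17, 7, 8, 9, 6, 18, 12, 0, 14, 15, 16, 3, 5]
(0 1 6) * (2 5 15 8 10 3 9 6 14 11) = (0 1 14 11 2 5 15 8 10 3 9 6) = [1, 14, 5, 9, 4, 15, 0, 7, 10, 6, 3, 2, 12, 13, 11, 8]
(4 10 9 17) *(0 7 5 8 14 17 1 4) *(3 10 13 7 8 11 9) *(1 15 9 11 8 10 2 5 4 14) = (0 10 3 2 5 8 1 14 17)(4 13 7)(9 15) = [10, 14, 5, 2, 13, 8, 6, 4, 1, 15, 3, 11, 12, 7, 17, 9, 16, 0]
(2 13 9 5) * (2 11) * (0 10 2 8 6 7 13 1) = [10, 0, 1, 3, 4, 11, 7, 13, 6, 5, 2, 8, 12, 9] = (0 10 2 1)(5 11 8 6 7 13 9)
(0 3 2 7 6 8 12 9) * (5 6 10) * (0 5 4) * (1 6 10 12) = (0 3 2 7 12 9 5 10 4)(1 6 8) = [3, 6, 7, 2, 0, 10, 8, 12, 1, 5, 4, 11, 9]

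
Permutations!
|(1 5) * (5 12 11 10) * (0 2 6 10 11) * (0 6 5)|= |(0 2 5 1 12 6 10)|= 7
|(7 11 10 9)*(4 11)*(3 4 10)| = |(3 4 11)(7 10 9)| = 3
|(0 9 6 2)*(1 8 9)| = 6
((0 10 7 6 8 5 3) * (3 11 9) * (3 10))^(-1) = ((0 3)(5 11 9 10 7 6 8))^(-1) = (0 3)(5 8 6 7 10 9 11)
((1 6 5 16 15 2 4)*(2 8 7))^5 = (1 8 6 7 5 2 16 4 15)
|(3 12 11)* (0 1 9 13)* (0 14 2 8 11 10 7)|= 12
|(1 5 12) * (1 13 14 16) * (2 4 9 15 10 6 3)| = |(1 5 12 13 14 16)(2 4 9 15 10 6 3)| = 42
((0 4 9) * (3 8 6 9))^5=((0 4 3 8 6 9))^5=(0 9 6 8 3 4)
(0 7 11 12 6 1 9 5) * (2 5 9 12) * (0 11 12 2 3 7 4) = (0 4)(1 2 5 11 3 7 12 6) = [4, 2, 5, 7, 0, 11, 1, 12, 8, 9, 10, 3, 6]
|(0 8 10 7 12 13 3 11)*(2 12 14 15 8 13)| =20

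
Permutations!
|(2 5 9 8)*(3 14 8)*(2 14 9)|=2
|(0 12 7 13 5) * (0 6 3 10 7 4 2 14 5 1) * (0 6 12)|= 30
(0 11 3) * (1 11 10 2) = (0 10 2 1 11 3) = [10, 11, 1, 0, 4, 5, 6, 7, 8, 9, 2, 3]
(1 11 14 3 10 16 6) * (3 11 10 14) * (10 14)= (1 14 11 3 10 16 6)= [0, 14, 2, 10, 4, 5, 1, 7, 8, 9, 16, 3, 12, 13, 11, 15, 6]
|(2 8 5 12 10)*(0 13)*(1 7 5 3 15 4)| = 10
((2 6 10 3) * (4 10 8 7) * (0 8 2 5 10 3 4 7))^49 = (0 8)(2 6)(3 5 10 4) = ((0 8)(2 6)(3 5 10 4))^49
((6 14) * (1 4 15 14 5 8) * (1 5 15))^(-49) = ((1 4)(5 8)(6 15 14))^(-49) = (1 4)(5 8)(6 14 15)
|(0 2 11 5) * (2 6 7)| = |(0 6 7 2 11 5)| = 6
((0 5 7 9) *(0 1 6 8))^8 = (0 5 7 9 1 6 8)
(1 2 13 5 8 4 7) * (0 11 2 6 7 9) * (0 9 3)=(0 11 2 13 5 8 4 3)(1 6 7)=[11, 6, 13, 0, 3, 8, 7, 1, 4, 9, 10, 2, 12, 5]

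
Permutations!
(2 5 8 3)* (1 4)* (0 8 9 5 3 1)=(0 8 1 4)(2 3)(5 9)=[8, 4, 3, 2, 0, 9, 6, 7, 1, 5]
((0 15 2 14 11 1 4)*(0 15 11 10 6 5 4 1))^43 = ((0 11)(2 14 10 6 5 4 15))^43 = (0 11)(2 14 10 6 5 4 15)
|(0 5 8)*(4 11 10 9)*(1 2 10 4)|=|(0 5 8)(1 2 10 9)(4 11)|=12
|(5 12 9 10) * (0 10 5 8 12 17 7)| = |(0 10 8 12 9 5 17 7)| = 8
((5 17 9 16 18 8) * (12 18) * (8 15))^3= ((5 17 9 16 12 18 15 8))^3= (5 16 15 17 12 8 9 18)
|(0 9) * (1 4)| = 2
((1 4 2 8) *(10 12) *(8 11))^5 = ((1 4 2 11 8)(10 12))^5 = (10 12)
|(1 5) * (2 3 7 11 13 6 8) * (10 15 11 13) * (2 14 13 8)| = 42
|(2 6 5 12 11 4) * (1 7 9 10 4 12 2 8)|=6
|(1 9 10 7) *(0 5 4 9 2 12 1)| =|(0 5 4 9 10 7)(1 2 12)| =6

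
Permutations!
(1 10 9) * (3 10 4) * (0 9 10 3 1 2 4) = (10)(0 9 2 4 1) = [9, 0, 4, 3, 1, 5, 6, 7, 8, 2, 10]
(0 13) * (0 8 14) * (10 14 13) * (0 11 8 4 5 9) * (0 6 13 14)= (0 10)(4 5 9 6 13)(8 14 11)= [10, 1, 2, 3, 5, 9, 13, 7, 14, 6, 0, 8, 12, 4, 11]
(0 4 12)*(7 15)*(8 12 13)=[4, 1, 2, 3, 13, 5, 6, 15, 12, 9, 10, 11, 0, 8, 14, 7]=(0 4 13 8 12)(7 15)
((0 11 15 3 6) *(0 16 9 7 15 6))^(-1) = (0 3 15 7 9 16 6 11)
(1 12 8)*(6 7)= (1 12 8)(6 7)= [0, 12, 2, 3, 4, 5, 7, 6, 1, 9, 10, 11, 8]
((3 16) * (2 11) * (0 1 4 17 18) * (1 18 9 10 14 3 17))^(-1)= ((0 18)(1 4)(2 11)(3 16 17 9 10 14))^(-1)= (0 18)(1 4)(2 11)(3 14 10 9 17 16)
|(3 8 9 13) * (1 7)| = |(1 7)(3 8 9 13)| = 4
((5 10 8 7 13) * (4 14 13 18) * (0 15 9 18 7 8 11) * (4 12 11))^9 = ((0 15 9 18 12 11)(4 14 13 5 10))^9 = (0 18)(4 10 5 13 14)(9 11)(12 15)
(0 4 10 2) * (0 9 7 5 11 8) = [4, 1, 9, 3, 10, 11, 6, 5, 0, 7, 2, 8] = (0 4 10 2 9 7 5 11 8)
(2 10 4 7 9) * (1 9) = (1 9 2 10 4 7) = [0, 9, 10, 3, 7, 5, 6, 1, 8, 2, 4]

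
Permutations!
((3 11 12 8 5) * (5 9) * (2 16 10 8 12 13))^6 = ((2 16 10 8 9 5 3 11 13))^6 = (2 3 8)(5 10 13)(9 16 11)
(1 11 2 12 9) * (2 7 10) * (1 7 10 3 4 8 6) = [0, 11, 12, 4, 8, 5, 1, 3, 6, 7, 2, 10, 9] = (1 11 10 2 12 9 7 3 4 8 6)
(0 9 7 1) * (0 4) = (0 9 7 1 4) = [9, 4, 2, 3, 0, 5, 6, 1, 8, 7]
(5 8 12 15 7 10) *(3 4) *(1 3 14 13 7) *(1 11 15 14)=[0, 3, 2, 4, 1, 8, 6, 10, 12, 9, 5, 15, 14, 7, 13, 11]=(1 3 4)(5 8 12 14 13 7 10)(11 15)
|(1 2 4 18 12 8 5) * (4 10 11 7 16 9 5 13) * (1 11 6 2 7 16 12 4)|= 60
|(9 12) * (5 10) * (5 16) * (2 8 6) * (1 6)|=|(1 6 2 8)(5 10 16)(9 12)|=12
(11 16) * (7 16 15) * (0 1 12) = [1, 12, 2, 3, 4, 5, 6, 16, 8, 9, 10, 15, 0, 13, 14, 7, 11] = (0 1 12)(7 16 11 15)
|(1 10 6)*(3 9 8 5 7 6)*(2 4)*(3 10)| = 14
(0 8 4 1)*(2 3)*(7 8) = [7, 0, 3, 2, 1, 5, 6, 8, 4] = (0 7 8 4 1)(2 3)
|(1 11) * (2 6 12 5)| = |(1 11)(2 6 12 5)| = 4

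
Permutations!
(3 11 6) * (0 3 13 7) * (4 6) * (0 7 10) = (0 3 11 4 6 13 10) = [3, 1, 2, 11, 6, 5, 13, 7, 8, 9, 0, 4, 12, 10]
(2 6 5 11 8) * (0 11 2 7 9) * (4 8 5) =(0 11 5 2 6 4 8 7 9) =[11, 1, 6, 3, 8, 2, 4, 9, 7, 0, 10, 5]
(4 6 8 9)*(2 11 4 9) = (2 11 4 6 8) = [0, 1, 11, 3, 6, 5, 8, 7, 2, 9, 10, 4]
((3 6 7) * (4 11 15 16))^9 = (4 11 15 16)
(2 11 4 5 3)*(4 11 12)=(2 12 4 5 3)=[0, 1, 12, 2, 5, 3, 6, 7, 8, 9, 10, 11, 4]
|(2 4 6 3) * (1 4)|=5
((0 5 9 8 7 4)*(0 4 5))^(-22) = ((5 9 8 7))^(-22) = (5 8)(7 9)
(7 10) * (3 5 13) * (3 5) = (5 13)(7 10) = [0, 1, 2, 3, 4, 13, 6, 10, 8, 9, 7, 11, 12, 5]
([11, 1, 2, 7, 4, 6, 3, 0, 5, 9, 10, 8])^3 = (0 5 7 8 3 11 6)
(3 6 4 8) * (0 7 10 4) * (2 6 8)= (0 7 10 4 2 6)(3 8)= [7, 1, 6, 8, 2, 5, 0, 10, 3, 9, 4]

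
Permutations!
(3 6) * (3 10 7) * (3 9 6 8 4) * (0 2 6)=(0 2 6 10 7 9)(3 8 4)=[2, 1, 6, 8, 3, 5, 10, 9, 4, 0, 7]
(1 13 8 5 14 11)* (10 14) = (1 13 8 5 10 14 11) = [0, 13, 2, 3, 4, 10, 6, 7, 5, 9, 14, 1, 12, 8, 11]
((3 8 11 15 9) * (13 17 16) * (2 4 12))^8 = ((2 4 12)(3 8 11 15 9)(13 17 16))^8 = (2 12 4)(3 15 8 9 11)(13 16 17)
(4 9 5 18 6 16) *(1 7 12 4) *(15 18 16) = (1 7 12 4 9 5 16)(6 15 18) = [0, 7, 2, 3, 9, 16, 15, 12, 8, 5, 10, 11, 4, 13, 14, 18, 1, 17, 6]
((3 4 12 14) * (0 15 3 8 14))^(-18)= ((0 15 3 4 12)(8 14))^(-18)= (0 3 12 15 4)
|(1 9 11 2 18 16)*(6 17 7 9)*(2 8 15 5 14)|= |(1 6 17 7 9 11 8 15 5 14 2 18 16)|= 13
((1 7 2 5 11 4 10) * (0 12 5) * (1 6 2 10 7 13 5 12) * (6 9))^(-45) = ((0 1 13 5 11 4 7 10 9 6 2))^(-45) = (0 2 6 9 10 7 4 11 5 13 1)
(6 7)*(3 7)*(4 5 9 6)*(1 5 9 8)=[0, 5, 2, 7, 9, 8, 3, 4, 1, 6]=(1 5 8)(3 7 4 9 6)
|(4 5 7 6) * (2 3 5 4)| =5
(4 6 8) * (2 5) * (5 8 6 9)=(2 8 4 9 5)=[0, 1, 8, 3, 9, 2, 6, 7, 4, 5]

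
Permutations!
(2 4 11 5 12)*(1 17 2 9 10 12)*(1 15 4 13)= (1 17 2 13)(4 11 5 15)(9 10 12)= [0, 17, 13, 3, 11, 15, 6, 7, 8, 10, 12, 5, 9, 1, 14, 4, 16, 2]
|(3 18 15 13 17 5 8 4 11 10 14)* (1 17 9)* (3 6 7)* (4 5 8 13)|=|(1 17 8 5 13 9)(3 18 15 4 11 10 14 6 7)|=18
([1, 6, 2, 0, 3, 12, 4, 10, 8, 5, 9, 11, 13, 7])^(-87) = (0 4 1 3 6)(5 7)(9 13)(10 12)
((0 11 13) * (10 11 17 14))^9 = ((0 17 14 10 11 13))^9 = (0 10)(11 17)(13 14)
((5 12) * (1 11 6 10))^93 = (1 11 6 10)(5 12)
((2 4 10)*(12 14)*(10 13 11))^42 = ((2 4 13 11 10)(12 14))^42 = (14)(2 13 10 4 11)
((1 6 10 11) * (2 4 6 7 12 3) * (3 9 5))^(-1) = ((1 7 12 9 5 3 2 4 6 10 11))^(-1) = (1 11 10 6 4 2 3 5 9 12 7)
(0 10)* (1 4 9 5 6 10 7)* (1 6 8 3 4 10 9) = (0 7 6 9 5 8 3 4 1 10) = [7, 10, 2, 4, 1, 8, 9, 6, 3, 5, 0]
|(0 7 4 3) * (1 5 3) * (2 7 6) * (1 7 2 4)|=7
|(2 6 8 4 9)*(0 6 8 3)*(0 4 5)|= 8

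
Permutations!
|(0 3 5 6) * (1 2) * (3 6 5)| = 2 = |(0 6)(1 2)|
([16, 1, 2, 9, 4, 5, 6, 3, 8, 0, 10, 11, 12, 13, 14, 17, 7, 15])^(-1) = (0 9 3 7 16)(15 17)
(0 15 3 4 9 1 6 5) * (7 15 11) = (0 11 7 15 3 4 9 1 6 5) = [11, 6, 2, 4, 9, 0, 5, 15, 8, 1, 10, 7, 12, 13, 14, 3]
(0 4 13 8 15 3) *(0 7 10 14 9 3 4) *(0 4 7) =(0 4 13 8 15 7 10 14 9 3) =[4, 1, 2, 0, 13, 5, 6, 10, 15, 3, 14, 11, 12, 8, 9, 7]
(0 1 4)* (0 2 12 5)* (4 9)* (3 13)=[1, 9, 12, 13, 2, 0, 6, 7, 8, 4, 10, 11, 5, 3]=(0 1 9 4 2 12 5)(3 13)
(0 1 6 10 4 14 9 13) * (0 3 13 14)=(0 1 6 10 4)(3 13)(9 14)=[1, 6, 2, 13, 0, 5, 10, 7, 8, 14, 4, 11, 12, 3, 9]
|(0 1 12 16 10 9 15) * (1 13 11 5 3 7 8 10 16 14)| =30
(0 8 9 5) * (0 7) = [8, 1, 2, 3, 4, 7, 6, 0, 9, 5] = (0 8 9 5 7)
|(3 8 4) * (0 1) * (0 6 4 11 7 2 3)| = 20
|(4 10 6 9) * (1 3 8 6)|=7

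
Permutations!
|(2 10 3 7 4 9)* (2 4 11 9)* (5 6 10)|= |(2 5 6 10 3 7 11 9 4)|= 9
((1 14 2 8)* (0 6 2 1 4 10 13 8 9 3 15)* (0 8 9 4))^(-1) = (0 8 15 3 9 13 10 4 2 6)(1 14)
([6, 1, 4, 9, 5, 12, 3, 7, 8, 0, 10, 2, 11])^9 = (0 6 3 9)(2 11 12 5 4)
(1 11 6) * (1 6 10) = [0, 11, 2, 3, 4, 5, 6, 7, 8, 9, 1, 10] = (1 11 10)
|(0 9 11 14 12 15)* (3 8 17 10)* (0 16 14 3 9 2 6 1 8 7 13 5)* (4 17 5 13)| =84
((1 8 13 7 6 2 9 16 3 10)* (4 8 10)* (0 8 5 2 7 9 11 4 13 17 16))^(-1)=(0 9 13 3 16 17 8)(1 10)(2 5 4 11)(6 7)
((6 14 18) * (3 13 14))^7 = ((3 13 14 18 6))^7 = (3 14 6 13 18)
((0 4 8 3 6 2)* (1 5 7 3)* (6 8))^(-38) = (0 6)(1 7 8 5 3)(2 4)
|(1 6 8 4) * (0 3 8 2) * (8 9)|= 8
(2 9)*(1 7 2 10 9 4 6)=(1 7 2 4 6)(9 10)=[0, 7, 4, 3, 6, 5, 1, 2, 8, 10, 9]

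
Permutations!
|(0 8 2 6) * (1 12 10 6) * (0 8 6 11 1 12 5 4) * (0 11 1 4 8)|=6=|(0 6)(1 5 8 2 12 10)(4 11)|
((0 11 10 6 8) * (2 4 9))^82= ((0 11 10 6 8)(2 4 9))^82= (0 10 8 11 6)(2 4 9)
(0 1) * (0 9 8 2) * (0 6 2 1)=(1 9 8)(2 6)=[0, 9, 6, 3, 4, 5, 2, 7, 1, 8]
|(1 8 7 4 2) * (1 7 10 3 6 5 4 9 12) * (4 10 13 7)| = |(1 8 13 7 9 12)(2 4)(3 6 5 10)| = 12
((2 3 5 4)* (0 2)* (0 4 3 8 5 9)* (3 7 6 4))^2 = (0 8 7 4 9 2 5 6 3)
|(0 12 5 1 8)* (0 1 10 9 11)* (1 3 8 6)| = |(0 12 5 10 9 11)(1 6)(3 8)| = 6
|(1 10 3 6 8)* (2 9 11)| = |(1 10 3 6 8)(2 9 11)| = 15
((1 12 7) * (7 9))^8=(12)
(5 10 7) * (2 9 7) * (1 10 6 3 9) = (1 10 2)(3 9 7 5 6) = [0, 10, 1, 9, 4, 6, 3, 5, 8, 7, 2]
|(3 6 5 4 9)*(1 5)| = 6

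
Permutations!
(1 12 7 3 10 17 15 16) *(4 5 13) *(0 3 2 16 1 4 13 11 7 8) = [3, 12, 16, 10, 5, 11, 6, 2, 0, 9, 17, 7, 8, 13, 14, 1, 4, 15] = (0 3 10 17 15 1 12 8)(2 16 4 5 11 7)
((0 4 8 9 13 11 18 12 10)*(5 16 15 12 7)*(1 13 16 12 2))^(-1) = ((0 4 8 9 16 15 2 1 13 11 18 7 5 12 10))^(-1) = (0 10 12 5 7 18 11 13 1 2 15 16 9 8 4)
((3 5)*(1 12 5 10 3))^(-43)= (1 5 12)(3 10)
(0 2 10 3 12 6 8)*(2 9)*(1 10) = (0 9 2 1 10 3 12 6 8) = [9, 10, 1, 12, 4, 5, 8, 7, 0, 2, 3, 11, 6]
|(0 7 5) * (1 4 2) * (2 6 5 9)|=8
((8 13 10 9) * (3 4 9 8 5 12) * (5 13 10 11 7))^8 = (13)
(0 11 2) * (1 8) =(0 11 2)(1 8) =[11, 8, 0, 3, 4, 5, 6, 7, 1, 9, 10, 2]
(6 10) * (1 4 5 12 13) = (1 4 5 12 13)(6 10) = [0, 4, 2, 3, 5, 12, 10, 7, 8, 9, 6, 11, 13, 1]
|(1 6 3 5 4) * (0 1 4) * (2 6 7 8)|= |(0 1 7 8 2 6 3 5)|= 8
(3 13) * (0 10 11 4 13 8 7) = (0 10 11 4 13 3 8 7) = [10, 1, 2, 8, 13, 5, 6, 0, 7, 9, 11, 4, 12, 3]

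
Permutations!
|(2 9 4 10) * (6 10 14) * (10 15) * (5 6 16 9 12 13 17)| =|(2 12 13 17 5 6 15 10)(4 14 16 9)| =8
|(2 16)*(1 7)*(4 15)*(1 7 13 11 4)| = 10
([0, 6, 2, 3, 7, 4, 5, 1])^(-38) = (1 5 7 6 4)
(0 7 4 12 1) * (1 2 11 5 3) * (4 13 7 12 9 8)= (0 12 2 11 5 3 1)(4 9 8)(7 13)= [12, 0, 11, 1, 9, 3, 6, 13, 4, 8, 10, 5, 2, 7]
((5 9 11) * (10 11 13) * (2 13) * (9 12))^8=((2 13 10 11 5 12 9))^8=(2 13 10 11 5 12 9)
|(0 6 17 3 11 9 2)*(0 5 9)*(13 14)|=30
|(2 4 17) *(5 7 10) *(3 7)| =12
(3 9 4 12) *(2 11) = [0, 1, 11, 9, 12, 5, 6, 7, 8, 4, 10, 2, 3] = (2 11)(3 9 4 12)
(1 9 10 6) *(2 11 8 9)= [0, 2, 11, 3, 4, 5, 1, 7, 9, 10, 6, 8]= (1 2 11 8 9 10 6)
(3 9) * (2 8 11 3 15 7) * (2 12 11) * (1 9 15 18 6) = (1 9 18 6)(2 8)(3 15 7 12 11) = [0, 9, 8, 15, 4, 5, 1, 12, 2, 18, 10, 3, 11, 13, 14, 7, 16, 17, 6]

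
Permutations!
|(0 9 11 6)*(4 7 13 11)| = |(0 9 4 7 13 11 6)| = 7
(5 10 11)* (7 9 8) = [0, 1, 2, 3, 4, 10, 6, 9, 7, 8, 11, 5] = (5 10 11)(7 9 8)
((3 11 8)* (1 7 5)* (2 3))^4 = (11)(1 7 5)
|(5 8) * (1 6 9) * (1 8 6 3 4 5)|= |(1 3 4 5 6 9 8)|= 7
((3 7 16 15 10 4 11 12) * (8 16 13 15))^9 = ((3 7 13 15 10 4 11 12)(8 16))^9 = (3 7 13 15 10 4 11 12)(8 16)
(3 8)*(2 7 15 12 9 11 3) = (2 7 15 12 9 11 3 8) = [0, 1, 7, 8, 4, 5, 6, 15, 2, 11, 10, 3, 9, 13, 14, 12]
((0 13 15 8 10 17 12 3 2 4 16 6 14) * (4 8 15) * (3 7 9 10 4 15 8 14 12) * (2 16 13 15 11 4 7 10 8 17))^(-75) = ((0 15 17 3 16 6 12 10 2 14)(4 13 11)(7 9 8))^(-75) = (0 6)(2 3)(10 17)(12 15)(14 16)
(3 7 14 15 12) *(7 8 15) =(3 8 15 12)(7 14) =[0, 1, 2, 8, 4, 5, 6, 14, 15, 9, 10, 11, 3, 13, 7, 12]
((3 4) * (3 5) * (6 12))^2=(12)(3 5 4)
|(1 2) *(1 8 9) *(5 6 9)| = 6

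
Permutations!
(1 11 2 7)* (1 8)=[0, 11, 7, 3, 4, 5, 6, 8, 1, 9, 10, 2]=(1 11 2 7 8)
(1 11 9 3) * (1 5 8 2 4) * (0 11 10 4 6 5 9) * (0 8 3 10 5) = [11, 5, 6, 9, 1, 3, 0, 7, 2, 10, 4, 8] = (0 11 8 2 6)(1 5 3 9 10 4)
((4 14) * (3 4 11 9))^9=((3 4 14 11 9))^9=(3 9 11 14 4)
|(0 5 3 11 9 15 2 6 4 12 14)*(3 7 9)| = 10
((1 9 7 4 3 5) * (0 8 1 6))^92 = ((0 8 1 9 7 4 3 5 6))^92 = (0 1 7 3 6 8 9 4 5)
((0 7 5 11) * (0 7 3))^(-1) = ((0 3)(5 11 7))^(-1) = (0 3)(5 7 11)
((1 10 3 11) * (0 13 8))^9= (13)(1 10 3 11)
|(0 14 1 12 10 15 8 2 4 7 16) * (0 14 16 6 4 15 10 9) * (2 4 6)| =30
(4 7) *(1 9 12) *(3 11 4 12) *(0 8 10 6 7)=[8, 9, 2, 11, 0, 5, 7, 12, 10, 3, 6, 4, 1]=(0 8 10 6 7 12 1 9 3 11 4)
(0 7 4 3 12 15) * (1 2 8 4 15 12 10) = [7, 2, 8, 10, 3, 5, 6, 15, 4, 9, 1, 11, 12, 13, 14, 0] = (0 7 15)(1 2 8 4 3 10)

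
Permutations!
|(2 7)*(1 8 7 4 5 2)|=|(1 8 7)(2 4 5)|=3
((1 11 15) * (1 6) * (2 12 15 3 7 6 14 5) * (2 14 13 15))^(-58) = (15)(1 3 6 11 7)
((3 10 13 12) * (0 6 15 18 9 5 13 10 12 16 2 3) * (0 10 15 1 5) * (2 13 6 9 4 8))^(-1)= ((0 9)(1 5 6)(2 3 12 10 15 18 4 8)(13 16))^(-1)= (0 9)(1 6 5)(2 8 4 18 15 10 12 3)(13 16)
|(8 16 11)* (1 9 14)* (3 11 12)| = 15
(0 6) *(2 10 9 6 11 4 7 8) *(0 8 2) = (0 11 4 7 2 10 9 6 8) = [11, 1, 10, 3, 7, 5, 8, 2, 0, 6, 9, 4]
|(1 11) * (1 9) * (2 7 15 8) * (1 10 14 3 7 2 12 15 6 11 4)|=42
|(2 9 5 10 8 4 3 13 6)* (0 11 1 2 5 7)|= 42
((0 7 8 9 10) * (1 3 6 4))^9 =(0 10 9 8 7)(1 3 6 4)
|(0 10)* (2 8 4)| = 6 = |(0 10)(2 8 4)|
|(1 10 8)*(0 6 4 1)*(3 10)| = 7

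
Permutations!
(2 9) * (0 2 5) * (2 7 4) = [7, 1, 9, 3, 2, 0, 6, 4, 8, 5] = (0 7 4 2 9 5)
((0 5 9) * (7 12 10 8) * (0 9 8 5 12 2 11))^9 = ((0 12 10 5 8 7 2 11))^9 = (0 12 10 5 8 7 2 11)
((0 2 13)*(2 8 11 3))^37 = (0 8 11 3 2 13)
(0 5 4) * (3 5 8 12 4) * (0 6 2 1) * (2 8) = (0 2 1)(3 5)(4 6 8 12) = [2, 0, 1, 5, 6, 3, 8, 7, 12, 9, 10, 11, 4]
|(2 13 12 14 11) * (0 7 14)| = 7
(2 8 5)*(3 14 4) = (2 8 5)(3 14 4) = [0, 1, 8, 14, 3, 2, 6, 7, 5, 9, 10, 11, 12, 13, 4]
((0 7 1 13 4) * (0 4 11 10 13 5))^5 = (0 7 1 5)(10 11 13)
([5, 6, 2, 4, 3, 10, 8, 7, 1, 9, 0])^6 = (10)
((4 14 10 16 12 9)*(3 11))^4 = ((3 11)(4 14 10 16 12 9))^4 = (4 12 10)(9 16 14)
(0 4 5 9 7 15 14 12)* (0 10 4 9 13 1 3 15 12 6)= [9, 3, 2, 15, 5, 13, 0, 12, 8, 7, 4, 11, 10, 1, 6, 14]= (0 9 7 12 10 4 5 13 1 3 15 14 6)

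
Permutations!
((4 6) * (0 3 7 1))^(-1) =((0 3 7 1)(4 6))^(-1) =(0 1 7 3)(4 6)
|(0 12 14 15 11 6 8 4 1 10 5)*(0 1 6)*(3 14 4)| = 9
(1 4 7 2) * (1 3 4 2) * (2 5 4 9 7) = [0, 5, 3, 9, 2, 4, 6, 1, 8, 7] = (1 5 4 2 3 9 7)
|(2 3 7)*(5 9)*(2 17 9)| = |(2 3 7 17 9 5)| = 6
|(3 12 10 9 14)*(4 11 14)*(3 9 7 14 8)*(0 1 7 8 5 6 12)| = |(0 1 7 14 9 4 11 5 6 12 10 8 3)| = 13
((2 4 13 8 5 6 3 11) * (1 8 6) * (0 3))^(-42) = (13)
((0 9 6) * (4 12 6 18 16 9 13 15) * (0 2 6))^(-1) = (0 12 4 15 13)(2 6)(9 16 18) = ((0 13 15 4 12)(2 6)(9 18 16))^(-1)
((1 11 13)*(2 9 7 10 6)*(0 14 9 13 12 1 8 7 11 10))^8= (0 2 12)(1 14 13)(6 11 7)(8 10 9)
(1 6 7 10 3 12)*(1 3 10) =(1 6 7)(3 12) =[0, 6, 2, 12, 4, 5, 7, 1, 8, 9, 10, 11, 3]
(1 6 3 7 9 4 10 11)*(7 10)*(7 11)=[0, 6, 2, 10, 11, 5, 3, 9, 8, 4, 7, 1]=(1 6 3 10 7 9 4 11)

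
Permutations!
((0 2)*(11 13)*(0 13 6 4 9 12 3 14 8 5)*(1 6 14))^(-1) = ((0 2 13 11 14 8 5)(1 6 4 9 12 3))^(-1) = (0 5 8 14 11 13 2)(1 3 12 9 4 6)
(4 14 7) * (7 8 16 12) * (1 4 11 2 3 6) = (1 4 14 8 16 12 7 11 2 3 6) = [0, 4, 3, 6, 14, 5, 1, 11, 16, 9, 10, 2, 7, 13, 8, 15, 12]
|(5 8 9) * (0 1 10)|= 3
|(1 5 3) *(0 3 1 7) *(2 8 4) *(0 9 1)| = 6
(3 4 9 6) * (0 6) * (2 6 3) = [3, 1, 6, 4, 9, 5, 2, 7, 8, 0] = (0 3 4 9)(2 6)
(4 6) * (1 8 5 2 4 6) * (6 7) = (1 8 5 2 4)(6 7) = [0, 8, 4, 3, 1, 2, 7, 6, 5]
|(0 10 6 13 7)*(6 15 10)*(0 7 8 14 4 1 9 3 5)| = 10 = |(0 6 13 8 14 4 1 9 3 5)(10 15)|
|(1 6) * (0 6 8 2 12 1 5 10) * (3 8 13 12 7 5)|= 24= |(0 6 3 8 2 7 5 10)(1 13 12)|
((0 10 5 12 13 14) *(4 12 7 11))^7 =(0 13 4 7 10 14 12 11 5)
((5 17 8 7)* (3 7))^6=((3 7 5 17 8))^6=(3 7 5 17 8)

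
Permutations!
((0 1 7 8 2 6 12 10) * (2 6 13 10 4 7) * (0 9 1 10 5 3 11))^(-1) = (0 11 3 5 13 2 1 9 10)(4 12 6 8 7) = ((0 10 9 1 2 13 5 3 11)(4 7 8 6 12))^(-1)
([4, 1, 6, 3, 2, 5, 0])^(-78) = (0 2)(4 6)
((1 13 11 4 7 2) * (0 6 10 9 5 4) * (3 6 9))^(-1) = (0 11 13 1 2 7 4 5 9)(3 10 6)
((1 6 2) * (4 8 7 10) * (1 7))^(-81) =(1 7 8 2 4 6 10)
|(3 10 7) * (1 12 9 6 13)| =15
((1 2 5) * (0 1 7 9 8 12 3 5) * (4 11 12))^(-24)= (12)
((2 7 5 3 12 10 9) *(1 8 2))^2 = ((1 8 2 7 5 3 12 10 9))^2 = (1 2 5 12 9 8 7 3 10)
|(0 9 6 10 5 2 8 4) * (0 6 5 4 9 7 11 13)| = |(0 7 11 13)(2 8 9 5)(4 6 10)| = 12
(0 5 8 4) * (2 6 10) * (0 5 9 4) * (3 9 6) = [6, 1, 3, 9, 5, 8, 10, 7, 0, 4, 2] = (0 6 10 2 3 9 4 5 8)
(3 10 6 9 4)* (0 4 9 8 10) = [4, 1, 2, 0, 3, 5, 8, 7, 10, 9, 6] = (0 4 3)(6 8 10)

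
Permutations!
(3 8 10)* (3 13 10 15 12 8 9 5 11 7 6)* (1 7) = [0, 7, 2, 9, 4, 11, 3, 6, 15, 5, 13, 1, 8, 10, 14, 12] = (1 7 6 3 9 5 11)(8 15 12)(10 13)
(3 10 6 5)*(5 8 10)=(3 5)(6 8 10)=[0, 1, 2, 5, 4, 3, 8, 7, 10, 9, 6]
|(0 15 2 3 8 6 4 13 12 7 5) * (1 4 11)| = |(0 15 2 3 8 6 11 1 4 13 12 7 5)| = 13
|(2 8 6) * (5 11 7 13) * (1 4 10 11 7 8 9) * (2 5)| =|(1 4 10 11 8 6 5 7 13 2 9)| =11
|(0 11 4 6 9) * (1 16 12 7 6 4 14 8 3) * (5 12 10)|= |(0 11 14 8 3 1 16 10 5 12 7 6 9)|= 13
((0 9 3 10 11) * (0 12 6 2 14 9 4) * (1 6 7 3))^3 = ((0 4)(1 6 2 14 9)(3 10 11 12 7))^3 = (0 4)(1 14 6 9 2)(3 12 10 7 11)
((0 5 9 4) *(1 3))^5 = (0 5 9 4)(1 3)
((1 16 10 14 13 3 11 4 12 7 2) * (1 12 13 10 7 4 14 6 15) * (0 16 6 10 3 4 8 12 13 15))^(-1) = ((0 16 7 2 13 4 15 1 6)(3 11 14)(8 12))^(-1) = (0 6 1 15 4 13 2 7 16)(3 14 11)(8 12)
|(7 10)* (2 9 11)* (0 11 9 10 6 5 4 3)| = 9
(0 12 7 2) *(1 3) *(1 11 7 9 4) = [12, 3, 0, 11, 1, 5, 6, 2, 8, 4, 10, 7, 9] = (0 12 9 4 1 3 11 7 2)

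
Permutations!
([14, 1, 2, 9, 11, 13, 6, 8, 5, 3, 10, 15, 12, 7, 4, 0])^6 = [14, 1, 2, 3, 11, 7, 6, 5, 13, 9, 10, 15, 12, 8, 4, 0]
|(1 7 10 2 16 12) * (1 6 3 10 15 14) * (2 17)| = |(1 7 15 14)(2 16 12 6 3 10 17)| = 28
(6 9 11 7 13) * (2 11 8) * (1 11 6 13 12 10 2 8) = (13)(1 11 7 12 10 2 6 9) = [0, 11, 6, 3, 4, 5, 9, 12, 8, 1, 2, 7, 10, 13]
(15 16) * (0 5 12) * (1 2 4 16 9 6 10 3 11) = (0 5 12)(1 2 4 16 15 9 6 10 3 11) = [5, 2, 4, 11, 16, 12, 10, 7, 8, 6, 3, 1, 0, 13, 14, 9, 15]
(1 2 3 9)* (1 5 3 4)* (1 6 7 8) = [0, 2, 4, 9, 6, 3, 7, 8, 1, 5] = (1 2 4 6 7 8)(3 9 5)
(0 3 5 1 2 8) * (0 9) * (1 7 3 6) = (0 6 1 2 8 9)(3 5 7) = [6, 2, 8, 5, 4, 7, 1, 3, 9, 0]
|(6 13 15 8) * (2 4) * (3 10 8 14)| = |(2 4)(3 10 8 6 13 15 14)| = 14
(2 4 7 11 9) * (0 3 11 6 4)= (0 3 11 9 2)(4 7 6)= [3, 1, 0, 11, 7, 5, 4, 6, 8, 2, 10, 9]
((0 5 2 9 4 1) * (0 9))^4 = ((0 5 2)(1 9 4))^4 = (0 5 2)(1 9 4)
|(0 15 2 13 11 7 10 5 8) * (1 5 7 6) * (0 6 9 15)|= |(1 5 8 6)(2 13 11 9 15)(7 10)|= 20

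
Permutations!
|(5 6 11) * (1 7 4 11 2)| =|(1 7 4 11 5 6 2)| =7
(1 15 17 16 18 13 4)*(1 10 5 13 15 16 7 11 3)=(1 16 18 15 17 7 11 3)(4 10 5 13)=[0, 16, 2, 1, 10, 13, 6, 11, 8, 9, 5, 3, 12, 4, 14, 17, 18, 7, 15]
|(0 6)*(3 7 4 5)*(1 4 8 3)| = |(0 6)(1 4 5)(3 7 8)| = 6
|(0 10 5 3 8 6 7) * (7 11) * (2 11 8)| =14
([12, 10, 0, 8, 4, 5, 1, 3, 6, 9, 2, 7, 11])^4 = [3, 12, 7, 10, 4, 5, 0, 1, 2, 9, 11, 6, 8]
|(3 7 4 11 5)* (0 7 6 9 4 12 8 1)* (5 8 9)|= |(0 7 12 9 4 11 8 1)(3 6 5)|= 24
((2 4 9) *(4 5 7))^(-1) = ((2 5 7 4 9))^(-1) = (2 9 4 7 5)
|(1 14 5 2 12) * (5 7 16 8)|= 8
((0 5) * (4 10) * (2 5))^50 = ((0 2 5)(4 10))^50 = (10)(0 5 2)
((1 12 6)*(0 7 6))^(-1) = (0 12 1 6 7)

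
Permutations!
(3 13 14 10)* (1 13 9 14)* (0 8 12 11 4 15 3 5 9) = (0 8 12 11 4 15 3)(1 13)(5 9 14 10) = [8, 13, 2, 0, 15, 9, 6, 7, 12, 14, 5, 4, 11, 1, 10, 3]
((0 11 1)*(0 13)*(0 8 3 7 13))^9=((0 11 1)(3 7 13 8))^9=(3 7 13 8)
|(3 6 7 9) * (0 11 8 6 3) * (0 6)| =3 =|(0 11 8)(6 7 9)|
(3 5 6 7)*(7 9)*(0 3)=[3, 1, 2, 5, 4, 6, 9, 0, 8, 7]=(0 3 5 6 9 7)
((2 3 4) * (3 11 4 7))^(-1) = (2 4 11)(3 7)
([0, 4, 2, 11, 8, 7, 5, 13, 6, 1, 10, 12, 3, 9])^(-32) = (13)(3 11 12)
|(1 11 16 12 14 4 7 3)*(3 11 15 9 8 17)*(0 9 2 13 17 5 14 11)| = |(0 9 8 5 14 4 7)(1 15 2 13 17 3)(11 16 12)| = 42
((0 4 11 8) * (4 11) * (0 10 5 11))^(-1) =((5 11 8 10))^(-1) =(5 10 8 11)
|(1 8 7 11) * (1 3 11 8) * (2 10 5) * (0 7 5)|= |(0 7 8 5 2 10)(3 11)|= 6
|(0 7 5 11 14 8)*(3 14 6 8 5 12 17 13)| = 11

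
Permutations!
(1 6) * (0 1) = (0 1 6) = [1, 6, 2, 3, 4, 5, 0]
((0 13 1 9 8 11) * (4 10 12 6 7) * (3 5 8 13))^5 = ((0 3 5 8 11)(1 9 13)(4 10 12 6 7))^5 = (1 13 9)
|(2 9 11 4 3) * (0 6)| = 10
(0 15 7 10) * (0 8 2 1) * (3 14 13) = (0 15 7 10 8 2 1)(3 14 13) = [15, 0, 1, 14, 4, 5, 6, 10, 2, 9, 8, 11, 12, 3, 13, 7]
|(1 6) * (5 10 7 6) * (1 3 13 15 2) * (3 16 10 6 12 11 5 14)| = 42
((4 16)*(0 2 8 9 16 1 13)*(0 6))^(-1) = (0 6 13 1 4 16 9 8 2)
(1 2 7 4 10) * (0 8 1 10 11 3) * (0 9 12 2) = (0 8 1)(2 7 4 11 3 9 12) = [8, 0, 7, 9, 11, 5, 6, 4, 1, 12, 10, 3, 2]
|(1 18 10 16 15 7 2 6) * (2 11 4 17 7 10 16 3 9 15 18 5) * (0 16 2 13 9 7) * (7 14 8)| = |(0 16 18 2 6 1 5 13 9 15 10 3 14 8 7 11 4 17)| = 18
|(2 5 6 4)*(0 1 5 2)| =5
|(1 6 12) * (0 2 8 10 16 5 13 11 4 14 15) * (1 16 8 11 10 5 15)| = 20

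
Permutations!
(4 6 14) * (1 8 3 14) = (1 8 3 14 4 6) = [0, 8, 2, 14, 6, 5, 1, 7, 3, 9, 10, 11, 12, 13, 4]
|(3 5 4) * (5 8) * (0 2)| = |(0 2)(3 8 5 4)| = 4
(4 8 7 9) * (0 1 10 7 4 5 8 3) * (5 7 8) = (0 1 10 8 4 3)(7 9) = [1, 10, 2, 0, 3, 5, 6, 9, 4, 7, 8]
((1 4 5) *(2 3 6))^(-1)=((1 4 5)(2 3 6))^(-1)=(1 5 4)(2 6 3)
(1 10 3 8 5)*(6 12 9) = (1 10 3 8 5)(6 12 9) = [0, 10, 2, 8, 4, 1, 12, 7, 5, 6, 3, 11, 9]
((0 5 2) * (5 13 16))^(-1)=((0 13 16 5 2))^(-1)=(0 2 5 16 13)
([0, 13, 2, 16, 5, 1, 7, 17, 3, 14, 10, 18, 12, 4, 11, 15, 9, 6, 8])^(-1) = [0, 5, 2, 8, 13, 4, 17, 6, 18, 16, 10, 14, 12, 1, 9, 15, 3, 7, 11]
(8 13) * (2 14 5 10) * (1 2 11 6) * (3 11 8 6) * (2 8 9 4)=[0, 8, 14, 11, 2, 10, 1, 7, 13, 4, 9, 3, 12, 6, 5]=(1 8 13 6)(2 14 5 10 9 4)(3 11)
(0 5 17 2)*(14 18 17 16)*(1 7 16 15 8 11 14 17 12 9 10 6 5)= (0 1 7 16 17 2)(5 15 8 11 14 18 12 9 10 6)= [1, 7, 0, 3, 4, 15, 5, 16, 11, 10, 6, 14, 9, 13, 18, 8, 17, 2, 12]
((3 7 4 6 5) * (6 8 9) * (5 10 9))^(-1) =((3 7 4 8 5)(6 10 9))^(-1) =(3 5 8 4 7)(6 9 10)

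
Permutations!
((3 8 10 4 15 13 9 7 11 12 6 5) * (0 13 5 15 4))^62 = (0 9 11 6 5 8)(3 10 13 7 12 15)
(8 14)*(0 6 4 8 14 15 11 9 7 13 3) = (0 6 4 8 15 11 9 7 13 3) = [6, 1, 2, 0, 8, 5, 4, 13, 15, 7, 10, 9, 12, 3, 14, 11]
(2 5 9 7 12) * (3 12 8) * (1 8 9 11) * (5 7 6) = (1 8 3 12 2 7 9 6 5 11) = [0, 8, 7, 12, 4, 11, 5, 9, 3, 6, 10, 1, 2]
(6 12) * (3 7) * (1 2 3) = (1 2 3 7)(6 12) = [0, 2, 3, 7, 4, 5, 12, 1, 8, 9, 10, 11, 6]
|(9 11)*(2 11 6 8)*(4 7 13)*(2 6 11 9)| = 6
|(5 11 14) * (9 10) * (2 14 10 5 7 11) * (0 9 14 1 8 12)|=28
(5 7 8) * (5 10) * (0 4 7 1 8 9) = (0 4 7 9)(1 8 10 5) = [4, 8, 2, 3, 7, 1, 6, 9, 10, 0, 5]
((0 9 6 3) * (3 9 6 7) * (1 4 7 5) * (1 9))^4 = (9)(0 7 1)(3 4 6)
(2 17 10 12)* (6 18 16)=(2 17 10 12)(6 18 16)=[0, 1, 17, 3, 4, 5, 18, 7, 8, 9, 12, 11, 2, 13, 14, 15, 6, 10, 16]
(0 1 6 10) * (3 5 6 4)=(0 1 4 3 5 6 10)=[1, 4, 2, 5, 3, 6, 10, 7, 8, 9, 0]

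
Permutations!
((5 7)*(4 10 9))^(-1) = ((4 10 9)(5 7))^(-1) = (4 9 10)(5 7)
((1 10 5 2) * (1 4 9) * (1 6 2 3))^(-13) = ((1 10 5 3)(2 4 9 6))^(-13) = (1 3 5 10)(2 6 9 4)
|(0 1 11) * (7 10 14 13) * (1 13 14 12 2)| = 8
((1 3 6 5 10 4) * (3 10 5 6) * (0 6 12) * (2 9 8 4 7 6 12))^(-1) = (0 12)(1 4 8 9 2 6 7 10)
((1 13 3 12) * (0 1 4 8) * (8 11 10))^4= ((0 1 13 3 12 4 11 10 8))^4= (0 12 8 3 10 13 11 1 4)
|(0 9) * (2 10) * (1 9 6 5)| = |(0 6 5 1 9)(2 10)| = 10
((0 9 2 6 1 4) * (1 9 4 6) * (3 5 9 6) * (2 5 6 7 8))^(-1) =((0 4)(1 3 6 7 8 2)(5 9))^(-1) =(0 4)(1 2 8 7 6 3)(5 9)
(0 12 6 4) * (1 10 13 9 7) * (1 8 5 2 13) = (0 12 6 4)(1 10)(2 13 9 7 8 5) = [12, 10, 13, 3, 0, 2, 4, 8, 5, 7, 1, 11, 6, 9]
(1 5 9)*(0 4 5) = (0 4 5 9 1) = [4, 0, 2, 3, 5, 9, 6, 7, 8, 1]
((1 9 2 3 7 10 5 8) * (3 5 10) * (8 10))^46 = (1 10 2)(5 9 8)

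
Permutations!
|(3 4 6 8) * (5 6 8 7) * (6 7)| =|(3 4 8)(5 7)| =6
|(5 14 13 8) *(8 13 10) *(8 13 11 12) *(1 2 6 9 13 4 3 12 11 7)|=|(1 2 6 9 13 7)(3 12 8 5 14 10 4)|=42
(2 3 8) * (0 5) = (0 5)(2 3 8) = [5, 1, 3, 8, 4, 0, 6, 7, 2]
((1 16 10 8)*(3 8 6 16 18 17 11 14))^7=(18)(6 16 10)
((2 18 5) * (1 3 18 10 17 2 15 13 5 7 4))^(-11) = (1 4 7 18 3)(2 10 17)(5 15 13)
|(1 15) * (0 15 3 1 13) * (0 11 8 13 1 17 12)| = |(0 15 1 3 17 12)(8 13 11)| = 6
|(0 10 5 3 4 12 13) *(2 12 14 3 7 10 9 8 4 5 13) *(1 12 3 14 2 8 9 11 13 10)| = 24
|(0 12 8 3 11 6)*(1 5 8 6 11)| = |(0 12 6)(1 5 8 3)| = 12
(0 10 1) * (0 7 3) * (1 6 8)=(0 10 6 8 1 7 3)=[10, 7, 2, 0, 4, 5, 8, 3, 1, 9, 6]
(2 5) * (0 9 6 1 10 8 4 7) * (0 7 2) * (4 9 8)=(0 8 9 6 1 10 4 2 5)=[8, 10, 5, 3, 2, 0, 1, 7, 9, 6, 4]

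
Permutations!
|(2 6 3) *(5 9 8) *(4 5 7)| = 15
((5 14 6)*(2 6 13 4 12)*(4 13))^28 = ((2 6 5 14 4 12))^28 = (2 4 5)(6 12 14)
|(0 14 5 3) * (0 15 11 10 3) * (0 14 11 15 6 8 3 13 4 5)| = |(15)(0 11 10 13 4 5 14)(3 6 8)| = 21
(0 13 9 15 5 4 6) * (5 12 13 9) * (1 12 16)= [9, 12, 2, 3, 6, 4, 0, 7, 8, 15, 10, 11, 13, 5, 14, 16, 1]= (0 9 15 16 1 12 13 5 4 6)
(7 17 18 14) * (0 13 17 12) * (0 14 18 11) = (18)(0 13 17 11)(7 12 14) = [13, 1, 2, 3, 4, 5, 6, 12, 8, 9, 10, 0, 14, 17, 7, 15, 16, 11, 18]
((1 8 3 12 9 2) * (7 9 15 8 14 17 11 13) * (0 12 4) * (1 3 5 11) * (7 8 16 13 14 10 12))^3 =(0 2)(1 15 8 14 10 16 5 17 12 13 11)(3 7)(4 9)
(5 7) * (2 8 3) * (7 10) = [0, 1, 8, 2, 4, 10, 6, 5, 3, 9, 7] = (2 8 3)(5 10 7)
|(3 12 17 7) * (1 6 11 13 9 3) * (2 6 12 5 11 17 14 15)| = 40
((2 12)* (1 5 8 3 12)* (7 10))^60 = (12)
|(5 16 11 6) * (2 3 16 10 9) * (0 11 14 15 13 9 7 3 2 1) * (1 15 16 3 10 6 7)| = |(0 11 7 10 1)(5 6)(9 15 13)(14 16)| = 30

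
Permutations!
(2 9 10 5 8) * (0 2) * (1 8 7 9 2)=(0 1 8)(5 7 9 10)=[1, 8, 2, 3, 4, 7, 6, 9, 0, 10, 5]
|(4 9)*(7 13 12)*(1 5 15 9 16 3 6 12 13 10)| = 11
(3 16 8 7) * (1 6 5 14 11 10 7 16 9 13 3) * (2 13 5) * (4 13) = (1 6 2 4 13 3 9 5 14 11 10 7)(8 16) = [0, 6, 4, 9, 13, 14, 2, 1, 16, 5, 7, 10, 12, 3, 11, 15, 8]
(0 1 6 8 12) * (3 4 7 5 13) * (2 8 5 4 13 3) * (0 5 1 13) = [13, 6, 8, 0, 7, 3, 1, 4, 12, 9, 10, 11, 5, 2] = (0 13 2 8 12 5 3)(1 6)(4 7)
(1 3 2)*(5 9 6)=[0, 3, 1, 2, 4, 9, 5, 7, 8, 6]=(1 3 2)(5 9 6)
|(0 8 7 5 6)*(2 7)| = |(0 8 2 7 5 6)| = 6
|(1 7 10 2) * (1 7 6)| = |(1 6)(2 7 10)| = 6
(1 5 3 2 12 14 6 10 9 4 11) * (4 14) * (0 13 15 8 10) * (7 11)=[13, 5, 12, 2, 7, 3, 0, 11, 10, 14, 9, 1, 4, 15, 6, 8]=(0 13 15 8 10 9 14 6)(1 5 3 2 12 4 7 11)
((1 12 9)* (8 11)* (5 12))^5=(1 5 12 9)(8 11)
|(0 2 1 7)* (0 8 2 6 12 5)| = |(0 6 12 5)(1 7 8 2)| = 4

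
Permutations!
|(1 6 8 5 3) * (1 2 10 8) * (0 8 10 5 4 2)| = |(10)(0 8 4 2 5 3)(1 6)| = 6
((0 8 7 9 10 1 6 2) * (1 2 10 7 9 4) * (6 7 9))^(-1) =((0 8 6 10 2)(1 7 4))^(-1) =(0 2 10 6 8)(1 4 7)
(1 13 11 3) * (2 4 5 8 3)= [0, 13, 4, 1, 5, 8, 6, 7, 3, 9, 10, 2, 12, 11]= (1 13 11 2 4 5 8 3)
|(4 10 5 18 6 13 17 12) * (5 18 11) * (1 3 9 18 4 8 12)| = |(1 3 9 18 6 13 17)(4 10)(5 11)(8 12)| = 14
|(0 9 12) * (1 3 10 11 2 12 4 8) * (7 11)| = 11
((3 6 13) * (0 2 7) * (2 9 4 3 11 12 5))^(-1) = ((0 9 4 3 6 13 11 12 5 2 7))^(-1) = (0 7 2 5 12 11 13 6 3 4 9)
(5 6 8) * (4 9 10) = (4 9 10)(5 6 8) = [0, 1, 2, 3, 9, 6, 8, 7, 5, 10, 4]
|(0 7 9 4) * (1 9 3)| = |(0 7 3 1 9 4)| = 6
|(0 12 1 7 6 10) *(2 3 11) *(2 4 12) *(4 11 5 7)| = 21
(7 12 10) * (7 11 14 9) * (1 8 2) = [0, 8, 1, 3, 4, 5, 6, 12, 2, 7, 11, 14, 10, 13, 9] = (1 8 2)(7 12 10 11 14 9)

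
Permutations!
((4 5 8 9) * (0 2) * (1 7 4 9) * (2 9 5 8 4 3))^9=((0 9 5 4 8 1 7 3 2))^9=(9)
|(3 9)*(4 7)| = 2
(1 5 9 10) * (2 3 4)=(1 5 9 10)(2 3 4)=[0, 5, 3, 4, 2, 9, 6, 7, 8, 10, 1]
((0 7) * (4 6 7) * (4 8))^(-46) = ((0 8 4 6 7))^(-46) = (0 7 6 4 8)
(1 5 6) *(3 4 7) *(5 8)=(1 8 5 6)(3 4 7)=[0, 8, 2, 4, 7, 6, 1, 3, 5]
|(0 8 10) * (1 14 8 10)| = |(0 10)(1 14 8)| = 6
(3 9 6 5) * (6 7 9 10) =(3 10 6 5)(7 9) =[0, 1, 2, 10, 4, 3, 5, 9, 8, 7, 6]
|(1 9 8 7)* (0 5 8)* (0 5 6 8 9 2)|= |(0 6 8 7 1 2)(5 9)|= 6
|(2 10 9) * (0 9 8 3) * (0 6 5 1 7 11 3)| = 30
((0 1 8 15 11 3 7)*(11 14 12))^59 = (0 12 1 11 8 3 15 7 14) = ((0 1 8 15 14 12 11 3 7))^59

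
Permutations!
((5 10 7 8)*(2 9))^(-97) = (2 9)(5 8 7 10)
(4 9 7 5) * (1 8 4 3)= (1 8 4 9 7 5 3)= [0, 8, 2, 1, 9, 3, 6, 5, 4, 7]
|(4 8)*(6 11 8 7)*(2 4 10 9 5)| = |(2 4 7 6 11 8 10 9 5)| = 9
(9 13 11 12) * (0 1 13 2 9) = [1, 13, 9, 3, 4, 5, 6, 7, 8, 2, 10, 12, 0, 11] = (0 1 13 11 12)(2 9)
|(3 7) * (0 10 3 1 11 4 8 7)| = 15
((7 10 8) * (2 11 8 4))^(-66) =(11)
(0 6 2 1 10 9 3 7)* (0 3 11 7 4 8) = [6, 10, 1, 4, 8, 5, 2, 3, 0, 11, 9, 7] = (0 6 2 1 10 9 11 7 3 4 8)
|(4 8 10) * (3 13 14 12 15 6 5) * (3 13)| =6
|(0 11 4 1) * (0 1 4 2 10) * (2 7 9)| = |(0 11 7 9 2 10)| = 6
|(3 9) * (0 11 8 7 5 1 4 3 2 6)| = |(0 11 8 7 5 1 4 3 9 2 6)| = 11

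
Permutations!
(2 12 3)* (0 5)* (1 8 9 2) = (0 5)(1 8 9 2 12 3) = [5, 8, 12, 1, 4, 0, 6, 7, 9, 2, 10, 11, 3]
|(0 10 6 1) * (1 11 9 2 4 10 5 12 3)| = 30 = |(0 5 12 3 1)(2 4 10 6 11 9)|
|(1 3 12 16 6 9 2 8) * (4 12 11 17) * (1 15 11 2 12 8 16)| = 35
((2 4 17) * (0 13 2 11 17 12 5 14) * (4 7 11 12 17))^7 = (0 12 11 13 5 4 2 14 17 7)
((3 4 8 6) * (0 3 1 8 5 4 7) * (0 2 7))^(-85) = ((0 3)(1 8 6)(2 7)(4 5))^(-85) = (0 3)(1 6 8)(2 7)(4 5)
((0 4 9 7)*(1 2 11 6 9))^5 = ((0 4 1 2 11 6 9 7))^5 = (0 6 1 7 11 4 9 2)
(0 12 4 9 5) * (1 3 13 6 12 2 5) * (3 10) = (0 2 5)(1 10 3 13 6 12 4 9) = [2, 10, 5, 13, 9, 0, 12, 7, 8, 1, 3, 11, 4, 6]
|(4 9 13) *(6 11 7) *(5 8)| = 6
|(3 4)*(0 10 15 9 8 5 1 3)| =9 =|(0 10 15 9 8 5 1 3 4)|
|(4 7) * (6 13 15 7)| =5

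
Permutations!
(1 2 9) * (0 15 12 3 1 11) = (0 15 12 3 1 2 9 11) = [15, 2, 9, 1, 4, 5, 6, 7, 8, 11, 10, 0, 3, 13, 14, 12]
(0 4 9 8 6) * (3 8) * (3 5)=(0 4 9 5 3 8 6)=[4, 1, 2, 8, 9, 3, 0, 7, 6, 5]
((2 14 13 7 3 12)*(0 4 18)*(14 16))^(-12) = (18)(2 14 7 12 16 13 3)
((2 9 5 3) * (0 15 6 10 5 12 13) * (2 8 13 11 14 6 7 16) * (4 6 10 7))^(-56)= ((0 15 4 6 7 16 2 9 12 11 14 10 5 3 8 13))^(-56)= (0 12)(2 8)(3 16)(4 14)(5 7)(6 10)(9 13)(11 15)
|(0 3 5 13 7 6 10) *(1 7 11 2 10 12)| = 28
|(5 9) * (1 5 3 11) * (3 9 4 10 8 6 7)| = 9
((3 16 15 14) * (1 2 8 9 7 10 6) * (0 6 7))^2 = ((0 6 1 2 8 9)(3 16 15 14)(7 10))^2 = (0 1 8)(2 9 6)(3 15)(14 16)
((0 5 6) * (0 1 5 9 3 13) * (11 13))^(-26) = (0 13 11 3 9)(1 5 6)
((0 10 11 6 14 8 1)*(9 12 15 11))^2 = ((0 10 9 12 15 11 6 14 8 1))^2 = (0 9 15 6 8)(1 10 12 11 14)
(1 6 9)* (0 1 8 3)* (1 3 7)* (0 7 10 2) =(0 3 7 1 6 9 8 10 2) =[3, 6, 0, 7, 4, 5, 9, 1, 10, 8, 2]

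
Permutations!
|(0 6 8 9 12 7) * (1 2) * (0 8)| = |(0 6)(1 2)(7 8 9 12)| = 4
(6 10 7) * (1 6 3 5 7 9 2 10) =[0, 6, 10, 5, 4, 7, 1, 3, 8, 2, 9] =(1 6)(2 10 9)(3 5 7)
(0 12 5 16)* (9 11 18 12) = (0 9 11 18 12 5 16) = [9, 1, 2, 3, 4, 16, 6, 7, 8, 11, 10, 18, 5, 13, 14, 15, 0, 17, 12]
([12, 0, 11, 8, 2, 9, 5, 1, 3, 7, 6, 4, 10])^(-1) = [1, 7, 4, 8, 11, 6, 10, 9, 3, 5, 12, 2, 0]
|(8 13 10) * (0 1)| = |(0 1)(8 13 10)| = 6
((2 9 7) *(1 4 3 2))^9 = (1 2)(3 7)(4 9)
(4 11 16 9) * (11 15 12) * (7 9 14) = (4 15 12 11 16 14 7 9) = [0, 1, 2, 3, 15, 5, 6, 9, 8, 4, 10, 16, 11, 13, 7, 12, 14]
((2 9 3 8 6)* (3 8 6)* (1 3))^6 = (9)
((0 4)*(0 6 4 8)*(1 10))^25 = ((0 8)(1 10)(4 6))^25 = (0 8)(1 10)(4 6)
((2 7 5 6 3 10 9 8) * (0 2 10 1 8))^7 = ((0 2 7 5 6 3 1 8 10 9))^7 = (0 8 6 2 10 3 7 9 1 5)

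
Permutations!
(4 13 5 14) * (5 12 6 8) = [0, 1, 2, 3, 13, 14, 8, 7, 5, 9, 10, 11, 6, 12, 4] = (4 13 12 6 8 5 14)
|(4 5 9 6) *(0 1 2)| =|(0 1 2)(4 5 9 6)| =12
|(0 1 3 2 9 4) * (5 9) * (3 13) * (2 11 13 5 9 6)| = 21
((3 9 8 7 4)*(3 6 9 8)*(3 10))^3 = (3 4 10 7 9 8 6)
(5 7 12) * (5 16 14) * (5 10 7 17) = [0, 1, 2, 3, 4, 17, 6, 12, 8, 9, 7, 11, 16, 13, 10, 15, 14, 5] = (5 17)(7 12 16 14 10)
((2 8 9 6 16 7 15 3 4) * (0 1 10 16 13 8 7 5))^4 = (0 5 16 10 1)(2 4 3 15 7)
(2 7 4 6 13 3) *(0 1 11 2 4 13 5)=(0 1 11 2 7 13 3 4 6 5)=[1, 11, 7, 4, 6, 0, 5, 13, 8, 9, 10, 2, 12, 3]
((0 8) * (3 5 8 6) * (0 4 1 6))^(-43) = ((1 6 3 5 8 4))^(-43) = (1 4 8 5 3 6)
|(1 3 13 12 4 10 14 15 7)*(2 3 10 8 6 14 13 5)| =|(1 10 13 12 4 8 6 14 15 7)(2 3 5)| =30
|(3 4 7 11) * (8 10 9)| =|(3 4 7 11)(8 10 9)| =12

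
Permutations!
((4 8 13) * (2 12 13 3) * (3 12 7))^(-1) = (2 3 7)(4 13 12 8)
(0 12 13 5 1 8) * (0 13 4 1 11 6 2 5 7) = (0 12 4 1 8 13 7)(2 5 11 6) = [12, 8, 5, 3, 1, 11, 2, 0, 13, 9, 10, 6, 4, 7]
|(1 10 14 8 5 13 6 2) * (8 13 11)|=|(1 10 14 13 6 2)(5 11 8)|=6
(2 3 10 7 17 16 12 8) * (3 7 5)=[0, 1, 7, 10, 4, 3, 6, 17, 2, 9, 5, 11, 8, 13, 14, 15, 12, 16]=(2 7 17 16 12 8)(3 10 5)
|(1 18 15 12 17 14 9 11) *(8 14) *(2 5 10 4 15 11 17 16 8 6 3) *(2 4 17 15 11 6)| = |(1 18 6 3 4 11)(2 5 10 17)(8 14 9 15 12 16)| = 12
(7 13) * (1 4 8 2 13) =(1 4 8 2 13 7) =[0, 4, 13, 3, 8, 5, 6, 1, 2, 9, 10, 11, 12, 7]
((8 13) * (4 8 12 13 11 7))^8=(13)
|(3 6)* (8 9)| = 2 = |(3 6)(8 9)|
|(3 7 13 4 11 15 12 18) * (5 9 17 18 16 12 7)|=|(3 5 9 17 18)(4 11 15 7 13)(12 16)|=10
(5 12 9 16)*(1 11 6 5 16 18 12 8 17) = (1 11 6 5 8 17)(9 18 12) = [0, 11, 2, 3, 4, 8, 5, 7, 17, 18, 10, 6, 9, 13, 14, 15, 16, 1, 12]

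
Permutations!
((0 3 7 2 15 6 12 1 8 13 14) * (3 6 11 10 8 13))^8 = ((0 6 12 1 13 14)(2 15 11 10 8 3 7))^8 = (0 12 13)(1 14 6)(2 15 11 10 8 3 7)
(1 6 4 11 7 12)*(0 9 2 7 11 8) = (0 9 2 7 12 1 6 4 8) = [9, 6, 7, 3, 8, 5, 4, 12, 0, 2, 10, 11, 1]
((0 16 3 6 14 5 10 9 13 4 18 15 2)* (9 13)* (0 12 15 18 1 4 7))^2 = (18)(0 3 14 10 7 16 6 5 13)(2 15 12)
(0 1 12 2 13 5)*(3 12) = (0 1 3 12 2 13 5) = [1, 3, 13, 12, 4, 0, 6, 7, 8, 9, 10, 11, 2, 5]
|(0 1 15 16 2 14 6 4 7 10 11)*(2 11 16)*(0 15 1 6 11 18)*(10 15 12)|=|(0 6 4 7 15 2 14 11 12 10 16 18)|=12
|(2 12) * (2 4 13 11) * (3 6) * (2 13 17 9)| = |(2 12 4 17 9)(3 6)(11 13)| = 10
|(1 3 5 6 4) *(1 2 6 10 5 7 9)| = |(1 3 7 9)(2 6 4)(5 10)| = 12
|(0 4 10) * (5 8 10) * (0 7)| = 6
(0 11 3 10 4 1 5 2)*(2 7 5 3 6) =(0 11 6 2)(1 3 10 4)(5 7) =[11, 3, 0, 10, 1, 7, 2, 5, 8, 9, 4, 6]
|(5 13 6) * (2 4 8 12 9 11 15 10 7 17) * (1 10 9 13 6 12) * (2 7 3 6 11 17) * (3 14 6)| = |(1 10 14 6 5 11 15 9 17 7 2 4 8)(12 13)| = 26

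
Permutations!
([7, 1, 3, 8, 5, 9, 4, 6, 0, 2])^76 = (0 5 8 4 3 6 2 7 9)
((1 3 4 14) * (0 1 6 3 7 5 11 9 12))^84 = ((0 1 7 5 11 9 12)(3 4 14 6))^84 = (14)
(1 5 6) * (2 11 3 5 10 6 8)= (1 10 6)(2 11 3 5 8)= [0, 10, 11, 5, 4, 8, 1, 7, 2, 9, 6, 3]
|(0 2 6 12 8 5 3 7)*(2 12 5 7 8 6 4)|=14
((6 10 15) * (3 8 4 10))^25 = (3 8 4 10 15 6)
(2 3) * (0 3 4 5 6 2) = (0 3)(2 4 5 6) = [3, 1, 4, 0, 5, 6, 2]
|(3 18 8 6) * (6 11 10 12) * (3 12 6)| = |(3 18 8 11 10 6 12)| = 7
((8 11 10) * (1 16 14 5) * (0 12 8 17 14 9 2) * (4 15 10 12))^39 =((0 4 15 10 17 14 5 1 16 9 2)(8 11 12))^39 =(0 5 4 1 15 16 10 9 17 2 14)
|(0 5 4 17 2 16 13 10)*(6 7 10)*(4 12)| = |(0 5 12 4 17 2 16 13 6 7 10)| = 11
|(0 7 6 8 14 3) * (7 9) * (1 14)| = |(0 9 7 6 8 1 14 3)| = 8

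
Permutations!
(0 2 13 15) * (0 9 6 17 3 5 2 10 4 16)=(0 10 4 16)(2 13 15 9 6 17 3 5)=[10, 1, 13, 5, 16, 2, 17, 7, 8, 6, 4, 11, 12, 15, 14, 9, 0, 3]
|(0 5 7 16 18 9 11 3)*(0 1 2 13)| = 11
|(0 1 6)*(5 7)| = |(0 1 6)(5 7)| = 6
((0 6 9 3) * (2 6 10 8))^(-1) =(0 3 9 6 2 8 10)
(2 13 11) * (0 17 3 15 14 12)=(0 17 3 15 14 12)(2 13 11)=[17, 1, 13, 15, 4, 5, 6, 7, 8, 9, 10, 2, 0, 11, 12, 14, 16, 3]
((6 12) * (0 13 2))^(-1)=(0 2 13)(6 12)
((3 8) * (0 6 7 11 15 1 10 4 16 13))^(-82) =(0 16 10 15 7)(1 11 6 13 4)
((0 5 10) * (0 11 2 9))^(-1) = (0 9 2 11 10 5)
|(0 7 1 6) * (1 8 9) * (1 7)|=3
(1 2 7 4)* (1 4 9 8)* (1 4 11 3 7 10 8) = [0, 2, 10, 7, 11, 5, 6, 9, 4, 1, 8, 3] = (1 2 10 8 4 11 3 7 9)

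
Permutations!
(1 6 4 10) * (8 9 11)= (1 6 4 10)(8 9 11)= [0, 6, 2, 3, 10, 5, 4, 7, 9, 11, 1, 8]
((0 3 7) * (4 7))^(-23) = (0 3 4 7)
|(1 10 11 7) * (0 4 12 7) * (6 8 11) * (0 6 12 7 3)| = |(0 4 7 1 10 12 3)(6 8 11)| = 21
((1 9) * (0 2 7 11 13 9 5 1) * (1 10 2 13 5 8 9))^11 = (0 13 1 8 9)(2 7 11 5 10)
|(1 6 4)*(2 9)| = 6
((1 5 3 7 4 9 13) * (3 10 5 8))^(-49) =(13)(5 10)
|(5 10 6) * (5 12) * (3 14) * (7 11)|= |(3 14)(5 10 6 12)(7 11)|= 4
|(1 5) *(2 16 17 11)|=|(1 5)(2 16 17 11)|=4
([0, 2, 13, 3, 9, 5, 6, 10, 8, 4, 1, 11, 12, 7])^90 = [0, 1, 2, 3, 4, 5, 6, 7, 8, 9, 10, 11, 12, 13]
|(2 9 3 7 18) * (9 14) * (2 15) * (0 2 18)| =6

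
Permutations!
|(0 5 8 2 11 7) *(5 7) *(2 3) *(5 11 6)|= 10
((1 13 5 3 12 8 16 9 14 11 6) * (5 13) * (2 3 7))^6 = (1 8)(2 14)(3 11)(5 16)(6 12)(7 9)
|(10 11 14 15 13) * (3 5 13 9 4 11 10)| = 15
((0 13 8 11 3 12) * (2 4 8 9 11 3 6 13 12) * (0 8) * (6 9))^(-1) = (0 4 2 3 8 12)(6 13)(9 11)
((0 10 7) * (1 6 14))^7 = ((0 10 7)(1 6 14))^7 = (0 10 7)(1 6 14)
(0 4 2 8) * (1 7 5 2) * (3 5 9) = [4, 7, 8, 5, 1, 2, 6, 9, 0, 3] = (0 4 1 7 9 3 5 2 8)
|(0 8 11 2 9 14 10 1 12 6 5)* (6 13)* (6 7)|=|(0 8 11 2 9 14 10 1 12 13 7 6 5)|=13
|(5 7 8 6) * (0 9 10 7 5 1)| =7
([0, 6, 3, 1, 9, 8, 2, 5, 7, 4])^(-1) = (1 3 2 6)(4 9)(5 7 8)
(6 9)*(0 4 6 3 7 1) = [4, 0, 2, 7, 6, 5, 9, 1, 8, 3] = (0 4 6 9 3 7 1)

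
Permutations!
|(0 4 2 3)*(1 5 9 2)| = 7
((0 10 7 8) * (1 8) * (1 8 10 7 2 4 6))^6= (1 10 2 4 6)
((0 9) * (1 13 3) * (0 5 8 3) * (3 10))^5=((0 9 5 8 10 3 1 13))^5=(0 3 5 13 10 9 1 8)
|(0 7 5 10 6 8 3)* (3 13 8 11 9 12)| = |(0 7 5 10 6 11 9 12 3)(8 13)| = 18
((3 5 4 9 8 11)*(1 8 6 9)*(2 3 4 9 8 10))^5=(1 9)(2 8)(3 11)(4 5)(6 10)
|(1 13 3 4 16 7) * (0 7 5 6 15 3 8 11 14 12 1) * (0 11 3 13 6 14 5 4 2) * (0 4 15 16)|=|(0 7 11 5 14 12 1 6 16 15 13 8 3 2 4)|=15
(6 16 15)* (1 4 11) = (1 4 11)(6 16 15) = [0, 4, 2, 3, 11, 5, 16, 7, 8, 9, 10, 1, 12, 13, 14, 6, 15]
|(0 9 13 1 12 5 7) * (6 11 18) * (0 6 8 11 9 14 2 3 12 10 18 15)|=|(0 14 2 3 12 5 7 6 9 13 1 10 18 8 11 15)|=16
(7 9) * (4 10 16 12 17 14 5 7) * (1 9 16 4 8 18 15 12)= [0, 9, 2, 3, 10, 7, 6, 16, 18, 8, 4, 11, 17, 13, 5, 12, 1, 14, 15]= (1 9 8 18 15 12 17 14 5 7 16)(4 10)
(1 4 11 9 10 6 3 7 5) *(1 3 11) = (1 4)(3 7 5)(6 11 9 10) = [0, 4, 2, 7, 1, 3, 11, 5, 8, 10, 6, 9]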